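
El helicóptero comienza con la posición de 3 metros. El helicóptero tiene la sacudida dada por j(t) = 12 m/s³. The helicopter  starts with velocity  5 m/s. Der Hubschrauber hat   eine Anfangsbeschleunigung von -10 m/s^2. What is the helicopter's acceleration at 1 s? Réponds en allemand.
Wir müssen unsere Gleichung für den Ruck j(t) = 12 1-mal integrieren. Mit ∫j(t)dt und Anwendung von a(0) = -10, finden wir a(t) = 12·t - 10. Aus der Gleichung für die Beschleunigung a(t) = 12·t - 10, setzen wir t = 1 ein und erhalten a = 2.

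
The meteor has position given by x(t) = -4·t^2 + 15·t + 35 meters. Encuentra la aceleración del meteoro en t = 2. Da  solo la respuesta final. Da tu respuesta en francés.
À t = 2, a = -8.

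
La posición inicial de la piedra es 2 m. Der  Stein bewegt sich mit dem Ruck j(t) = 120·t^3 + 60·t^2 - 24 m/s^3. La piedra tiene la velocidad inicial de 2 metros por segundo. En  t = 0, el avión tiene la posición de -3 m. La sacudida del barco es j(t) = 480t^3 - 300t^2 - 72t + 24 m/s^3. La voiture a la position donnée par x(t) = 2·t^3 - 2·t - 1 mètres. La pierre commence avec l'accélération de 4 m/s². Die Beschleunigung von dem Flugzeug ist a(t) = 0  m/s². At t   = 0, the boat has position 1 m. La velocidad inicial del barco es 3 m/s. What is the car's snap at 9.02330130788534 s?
To solve this, we need to take 4 derivatives of our position equation x(t) = 2·t^3 - 2·t - 1. Differentiating position, we get velocity: v(t) = 6·t^2 - 2. Taking d/dt of v(t), we find a(t) = 12·t. Differentiating acceleration, we get jerk: j(t) = 12. Differentiating jerk, we get snap: s(t) = 0. We have snap s(t) = 0. Substituting t = 9.02330130788534: s(9.02330130788534) = 0.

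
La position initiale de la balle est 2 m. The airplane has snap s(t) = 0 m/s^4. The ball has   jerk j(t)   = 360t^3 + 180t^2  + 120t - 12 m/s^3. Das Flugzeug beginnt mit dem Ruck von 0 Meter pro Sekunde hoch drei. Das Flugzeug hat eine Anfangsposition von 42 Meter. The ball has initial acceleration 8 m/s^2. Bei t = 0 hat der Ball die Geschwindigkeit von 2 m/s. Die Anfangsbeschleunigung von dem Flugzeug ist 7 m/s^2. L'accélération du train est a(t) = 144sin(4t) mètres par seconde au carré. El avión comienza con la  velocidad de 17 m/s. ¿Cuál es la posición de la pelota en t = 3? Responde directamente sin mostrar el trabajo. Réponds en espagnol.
La posición en t = 3 es x = 3311.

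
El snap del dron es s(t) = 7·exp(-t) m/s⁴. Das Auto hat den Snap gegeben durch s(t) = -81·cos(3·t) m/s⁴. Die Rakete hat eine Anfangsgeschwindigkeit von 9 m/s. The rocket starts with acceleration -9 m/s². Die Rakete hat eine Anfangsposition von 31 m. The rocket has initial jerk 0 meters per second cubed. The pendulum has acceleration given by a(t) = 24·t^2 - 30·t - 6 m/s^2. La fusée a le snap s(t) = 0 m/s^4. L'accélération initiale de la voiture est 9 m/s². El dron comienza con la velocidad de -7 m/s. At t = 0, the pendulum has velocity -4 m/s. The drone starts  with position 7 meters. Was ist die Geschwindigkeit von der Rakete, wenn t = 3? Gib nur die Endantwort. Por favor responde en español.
La velocidad en t = 3 es v = -18.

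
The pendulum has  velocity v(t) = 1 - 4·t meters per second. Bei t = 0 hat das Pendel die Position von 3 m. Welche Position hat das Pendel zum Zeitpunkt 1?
Ausgehend von der Geschwindigkeit v(t) = 1 - 4·t, nehmen wir 1 Integral. Das Integral von der Geschwindigkeit ist die Position. Mit x(0) = 3 erhalten wir x(t) = -2·t^2 + t + 3. Aus der Gleichung für die Position x(t) = -2·t^2 + t + 3, setzen wir t = 1 ein und erhalten x = 2.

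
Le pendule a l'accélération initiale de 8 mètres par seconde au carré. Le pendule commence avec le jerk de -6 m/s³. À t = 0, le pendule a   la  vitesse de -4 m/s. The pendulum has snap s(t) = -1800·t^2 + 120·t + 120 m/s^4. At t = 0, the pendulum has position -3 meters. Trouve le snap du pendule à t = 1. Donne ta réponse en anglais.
Using s(t) = -1800·t^2 + 120·t + 120 and substituting t = 1, we find s = -1560.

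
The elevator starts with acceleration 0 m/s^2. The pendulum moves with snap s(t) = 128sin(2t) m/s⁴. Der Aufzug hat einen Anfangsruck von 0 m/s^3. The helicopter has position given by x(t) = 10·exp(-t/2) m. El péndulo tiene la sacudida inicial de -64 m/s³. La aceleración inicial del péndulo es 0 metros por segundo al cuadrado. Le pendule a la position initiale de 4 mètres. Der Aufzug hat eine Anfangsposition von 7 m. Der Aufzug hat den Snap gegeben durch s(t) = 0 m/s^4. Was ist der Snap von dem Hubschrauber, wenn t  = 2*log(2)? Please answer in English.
Starting from position x(t) = 10·exp(-t/2), we take 4 derivatives. The derivative of position gives velocity: v(t) = -5·exp(-t/2). The derivative of velocity gives acceleration: a(t) = 5·exp(-t/2)/2. Taking d/dt of a(t), we find j(t) = -5·exp(-t/2)/4. Differentiating jerk, we get snap: s(t) = 5·exp(-t/2)/8. Using s(t) = 5·exp(-t/2)/8 and substituting t = 2*log(2), we find s = 5/16.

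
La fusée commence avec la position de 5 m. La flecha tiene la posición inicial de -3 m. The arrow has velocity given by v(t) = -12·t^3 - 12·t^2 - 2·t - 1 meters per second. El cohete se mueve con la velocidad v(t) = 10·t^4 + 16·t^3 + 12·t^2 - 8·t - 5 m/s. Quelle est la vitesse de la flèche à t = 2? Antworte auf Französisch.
De l'équation de la vitesse v(t) = -12·t^3 - 12·t^2 - 2·t - 1, nous substituons t = 2 pour obtenir v = -149.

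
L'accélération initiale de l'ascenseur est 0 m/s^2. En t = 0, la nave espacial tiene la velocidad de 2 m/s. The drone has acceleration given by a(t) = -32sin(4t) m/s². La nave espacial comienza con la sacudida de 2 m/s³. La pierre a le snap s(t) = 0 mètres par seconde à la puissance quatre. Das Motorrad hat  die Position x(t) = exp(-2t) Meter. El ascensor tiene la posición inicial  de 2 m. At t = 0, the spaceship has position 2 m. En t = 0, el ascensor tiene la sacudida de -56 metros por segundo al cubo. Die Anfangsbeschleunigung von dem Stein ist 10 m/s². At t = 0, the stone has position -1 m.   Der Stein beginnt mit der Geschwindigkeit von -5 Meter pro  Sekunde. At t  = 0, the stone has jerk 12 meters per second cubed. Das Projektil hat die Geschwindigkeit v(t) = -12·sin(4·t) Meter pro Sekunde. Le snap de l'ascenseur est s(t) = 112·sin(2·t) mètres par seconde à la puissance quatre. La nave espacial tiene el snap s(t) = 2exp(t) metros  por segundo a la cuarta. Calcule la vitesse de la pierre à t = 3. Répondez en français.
En partant du snap s(t) = 0, nous prenons 3 primitives. En intégrant le snap et en utilisant la condition initiale j(0) = 12, nous obtenons j(t) = 12. La primitive du jerk est l'accélération. En utilisant a(0) = 10, nous obtenons a(t) = 12·t + 10. L'intégrale de l'accélération, avec v(0) = -5, donne la vitesse: v(t) = 6·t^2 + 10·t - 5. De l'équation de la vitesse v(t) = 6·t^2 + 10·t - 5, nous substituons t = 3 pour obtenir v = 79.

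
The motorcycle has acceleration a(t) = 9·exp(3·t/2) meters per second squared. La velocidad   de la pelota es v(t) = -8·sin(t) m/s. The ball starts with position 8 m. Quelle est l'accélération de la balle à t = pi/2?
Pour résoudre ceci, nous devons prendre 1 dérivée de notre équation de la vitesse v(t) = -8·sin(t). La dérivée de la vitesse donne l'accélération: a(t) = -8·cos(t). De l'équation de l'accélération a(t) = -8·cos(t), nous substituons t = pi/2 pour obtenir a = 0.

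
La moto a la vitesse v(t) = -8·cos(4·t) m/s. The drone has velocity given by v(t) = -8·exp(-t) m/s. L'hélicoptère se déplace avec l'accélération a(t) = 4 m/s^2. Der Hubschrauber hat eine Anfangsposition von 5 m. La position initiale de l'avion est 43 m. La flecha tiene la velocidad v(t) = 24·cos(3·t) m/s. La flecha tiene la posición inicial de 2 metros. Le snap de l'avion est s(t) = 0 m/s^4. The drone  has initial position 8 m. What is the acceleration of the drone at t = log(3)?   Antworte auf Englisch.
To solve this, we need to take 1 derivative of our velocity equation v(t) = -8·exp(-t). The derivative of velocity gives acceleration: a(t) = 8·exp(-t). From the given acceleration equation a(t) = 8·exp(-t), we substitute t = log(3) to get a = 8/3.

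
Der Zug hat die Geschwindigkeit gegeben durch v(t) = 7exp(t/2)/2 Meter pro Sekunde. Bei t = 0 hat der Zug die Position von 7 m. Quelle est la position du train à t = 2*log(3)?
Pour résoudre ceci, nous devons prendre 1 intégrale de notre équation de la vitesse v(t) = 7·exp(t/2)/2. En prenant ∫v(t)dt et en appliquant x(0) = 7, nous trouvons x(t) = 7·exp(t/2). En utilisant x(t) = 7·exp(t/2) et en substituant t = 2*log(3), nous trouvons x = 21.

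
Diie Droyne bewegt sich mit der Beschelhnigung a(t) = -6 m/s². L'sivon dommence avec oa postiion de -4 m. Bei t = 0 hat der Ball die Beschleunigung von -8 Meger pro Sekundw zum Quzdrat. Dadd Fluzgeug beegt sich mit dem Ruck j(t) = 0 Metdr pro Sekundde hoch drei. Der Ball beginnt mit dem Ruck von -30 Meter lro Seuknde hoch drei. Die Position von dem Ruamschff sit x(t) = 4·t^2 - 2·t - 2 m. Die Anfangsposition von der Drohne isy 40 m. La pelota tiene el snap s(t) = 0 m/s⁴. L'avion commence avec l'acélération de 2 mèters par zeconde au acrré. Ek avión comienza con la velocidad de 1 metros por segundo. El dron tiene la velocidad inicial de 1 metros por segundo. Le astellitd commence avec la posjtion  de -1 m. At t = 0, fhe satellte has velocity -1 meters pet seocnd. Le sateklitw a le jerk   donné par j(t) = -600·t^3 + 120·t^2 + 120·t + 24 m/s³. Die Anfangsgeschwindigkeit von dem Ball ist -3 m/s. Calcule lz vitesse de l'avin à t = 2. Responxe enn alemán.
Wir müssen das Integral unserer Gleichung für den Ruck j(t) = 0 2-mal finden. Das Integral von dem Ruck ist die Beschleunigung. Mit a(0) = 2 erhalten wir a(t) = 2. Durch Integration von der Beschleunigung und Verwendung der Anfangsbedingung v(0) = 1, erhalten wir v(t) = 2·t + 1. Aus der Gleichung für die Geschwindigkeit v(t) = 2·t + 1, setzen wir t = 2 ein und erhalten v = 5.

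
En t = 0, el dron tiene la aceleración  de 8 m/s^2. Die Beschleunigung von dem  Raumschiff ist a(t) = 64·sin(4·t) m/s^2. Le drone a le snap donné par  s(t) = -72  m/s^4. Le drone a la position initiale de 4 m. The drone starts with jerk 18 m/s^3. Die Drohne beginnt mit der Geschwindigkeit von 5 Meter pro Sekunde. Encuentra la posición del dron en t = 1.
Necesitamos integrar nuestra ecuación del snap s(t) = -72 4 veces. La integral del snap, con j(0) = 18, da la sacudida: j(t) = 18 - 72·t. La antiderivada de la sacudida es la aceleración. Usando a(0) = 8, obtenemos a(t) = -36·t^2 + 18·t + 8. La integral de la aceleración, con v(0) = 5, da la velocidad: v(t) = -12·t^3 + 9·t^2 + 8·t + 5. La antiderivada de la velocidad, con x(0) = 4, da la posición: x(t) = -3·t^4 + 3·t^3 + 4·t^2 + 5·t + 4. Tenemos la posición x(t) = -3·t^4 + 3·t^3 + 4·t^2 + 5·t + 4. Sustituyendo t = 1: x(1) = 13.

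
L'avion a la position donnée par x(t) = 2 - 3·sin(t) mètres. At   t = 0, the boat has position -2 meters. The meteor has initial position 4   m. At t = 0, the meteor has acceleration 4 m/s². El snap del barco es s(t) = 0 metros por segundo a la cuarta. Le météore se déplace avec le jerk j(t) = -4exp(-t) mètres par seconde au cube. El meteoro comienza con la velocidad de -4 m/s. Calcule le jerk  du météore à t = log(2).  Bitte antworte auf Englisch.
From the given jerk equation j(t) = -4·exp(-t), we substitute t = log(2) to get j = -2.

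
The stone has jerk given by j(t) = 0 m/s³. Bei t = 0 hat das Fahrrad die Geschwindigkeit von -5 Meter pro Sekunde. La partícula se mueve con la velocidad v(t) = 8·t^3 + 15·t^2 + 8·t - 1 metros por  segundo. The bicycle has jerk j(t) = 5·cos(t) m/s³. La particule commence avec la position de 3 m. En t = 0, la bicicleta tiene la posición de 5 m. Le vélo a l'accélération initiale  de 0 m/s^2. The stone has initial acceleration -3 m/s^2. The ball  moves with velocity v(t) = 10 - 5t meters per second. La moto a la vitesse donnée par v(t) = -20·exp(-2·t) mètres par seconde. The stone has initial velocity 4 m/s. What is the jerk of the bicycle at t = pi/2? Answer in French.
En utilisant j(t) = 5·cos(t) et en substituant t = pi/2, nous trouvons j = 0.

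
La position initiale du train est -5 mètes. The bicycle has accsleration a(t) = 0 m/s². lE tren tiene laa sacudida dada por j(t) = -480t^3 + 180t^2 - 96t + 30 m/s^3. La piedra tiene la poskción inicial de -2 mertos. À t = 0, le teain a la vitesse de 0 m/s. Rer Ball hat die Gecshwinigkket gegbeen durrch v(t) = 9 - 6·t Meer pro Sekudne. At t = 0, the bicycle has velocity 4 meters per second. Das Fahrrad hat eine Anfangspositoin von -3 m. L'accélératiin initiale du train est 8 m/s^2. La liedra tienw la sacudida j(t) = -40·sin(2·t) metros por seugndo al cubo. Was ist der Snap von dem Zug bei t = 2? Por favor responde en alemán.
Wir müssen unsere Gleichung für den Ruck j(t) = -480·t^3 + 180·t^2 - 96·t + 30 1-mal ableiten. Die Ableitung von dem Ruck ergibt den Snap: s(t) = -1440·t^2 + 360·t - 96. Mit s(t) = -1440·t^2 + 360·t - 96 und Einsetzen von t = 2, finden wir s = -5136.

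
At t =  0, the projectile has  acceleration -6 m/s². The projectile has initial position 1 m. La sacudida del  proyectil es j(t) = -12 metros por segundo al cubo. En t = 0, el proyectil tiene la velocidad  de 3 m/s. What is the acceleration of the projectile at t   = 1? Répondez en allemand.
Wir müssen unsere Gleichung für den Ruck j(t) = -12 1-mal integrieren. Das Integral von dem Ruck ist die Beschleunigung. Mit a(0) = -6 erhalten wir a(t) = -12·t - 6. Mit a(t) = -12·t - 6 und Einsetzen von t = 1, finden wir a = -18.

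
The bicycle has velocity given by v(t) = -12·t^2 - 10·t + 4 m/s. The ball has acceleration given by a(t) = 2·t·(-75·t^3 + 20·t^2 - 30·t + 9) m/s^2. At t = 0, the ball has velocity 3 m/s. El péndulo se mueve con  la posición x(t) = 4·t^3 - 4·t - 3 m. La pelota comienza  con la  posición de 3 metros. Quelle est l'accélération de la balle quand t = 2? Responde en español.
Tenemos la aceleración a(t) = 2·t·(-75·t^3 + 20·t^2 - 30·t + 9). Sustituyendo t = 2: a(2) = -2284.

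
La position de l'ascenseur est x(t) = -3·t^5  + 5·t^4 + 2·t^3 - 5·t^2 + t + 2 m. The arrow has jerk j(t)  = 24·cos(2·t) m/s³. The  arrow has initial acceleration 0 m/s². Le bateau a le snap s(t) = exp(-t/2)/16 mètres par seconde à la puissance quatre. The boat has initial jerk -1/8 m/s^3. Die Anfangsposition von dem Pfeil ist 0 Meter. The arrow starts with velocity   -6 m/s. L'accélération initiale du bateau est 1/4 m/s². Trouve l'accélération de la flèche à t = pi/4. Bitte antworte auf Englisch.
We must find the antiderivative of our jerk equation j(t) = 24·cos(2·t) 1 time. Integrating jerk and using the initial condition a(0) = 0, we get a(t) = 12·sin(2·t). Using a(t) = 12·sin(2·t) and substituting t = pi/4, we find a = 12.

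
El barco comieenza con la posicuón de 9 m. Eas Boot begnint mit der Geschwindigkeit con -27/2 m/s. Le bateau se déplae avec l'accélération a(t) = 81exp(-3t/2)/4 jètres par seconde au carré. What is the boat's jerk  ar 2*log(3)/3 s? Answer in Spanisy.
Debemos derivar nuestra ecuación de la aceleración a(t) = 81·exp(-3·t/2)/4 1 vez. Derivando la aceleración, obtenemos la sacudida: j(t) = -243·exp(-3·t/2)/8. Tenemos la sacudida j(t) = -243·exp(-3·t/2)/8. Sustituyendo t = 2*log(3)/3: j(2*log(3)/3) = -81/8.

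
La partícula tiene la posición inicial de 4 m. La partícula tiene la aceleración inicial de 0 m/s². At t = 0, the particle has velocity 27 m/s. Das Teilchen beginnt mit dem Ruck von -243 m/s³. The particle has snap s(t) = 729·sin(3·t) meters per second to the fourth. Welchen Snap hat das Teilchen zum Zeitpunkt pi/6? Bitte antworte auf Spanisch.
Tenemos el snap s(t) = 729·sin(3·t). Sustituyendo t = pi/6: s(pi/6) = 729.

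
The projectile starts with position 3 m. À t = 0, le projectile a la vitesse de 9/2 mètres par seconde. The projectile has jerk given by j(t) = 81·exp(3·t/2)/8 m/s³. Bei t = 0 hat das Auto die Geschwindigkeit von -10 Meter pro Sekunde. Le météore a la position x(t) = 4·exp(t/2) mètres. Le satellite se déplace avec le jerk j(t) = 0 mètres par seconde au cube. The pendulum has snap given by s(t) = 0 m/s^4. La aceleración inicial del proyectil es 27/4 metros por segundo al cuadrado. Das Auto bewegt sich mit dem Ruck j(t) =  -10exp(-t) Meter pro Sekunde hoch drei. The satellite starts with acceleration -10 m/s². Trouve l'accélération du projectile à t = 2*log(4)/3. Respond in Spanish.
Para resolver esto, necesitamos tomar 1 antiderivada de nuestra ecuación de la sacudida j(t) = 81·exp(3·t/2)/8. La integral de la sacudida, con a(0) = 27/4, da la aceleración: a(t) = 27·exp(3·t/2)/4. De la ecuación de la aceleración a(t) = 27·exp(3·t/2)/4, sustituimos t = 2*log(4)/3 para obtener a = 27.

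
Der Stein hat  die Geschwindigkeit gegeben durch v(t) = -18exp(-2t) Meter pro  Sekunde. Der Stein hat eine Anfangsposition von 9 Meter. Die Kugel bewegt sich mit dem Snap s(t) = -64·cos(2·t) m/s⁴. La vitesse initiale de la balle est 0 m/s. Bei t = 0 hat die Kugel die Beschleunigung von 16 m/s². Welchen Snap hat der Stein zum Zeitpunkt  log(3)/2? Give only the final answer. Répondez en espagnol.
El snap en t = log(3)/2 es s = 48.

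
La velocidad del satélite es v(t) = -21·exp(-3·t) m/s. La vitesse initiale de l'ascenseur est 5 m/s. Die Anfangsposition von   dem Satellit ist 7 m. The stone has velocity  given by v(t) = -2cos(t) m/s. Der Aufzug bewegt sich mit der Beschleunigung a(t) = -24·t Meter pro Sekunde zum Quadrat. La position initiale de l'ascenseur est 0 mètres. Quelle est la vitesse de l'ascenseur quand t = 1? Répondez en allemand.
Um dies zu lösen, müssen wir 1 Stammfunktion unserer Gleichung für die Beschleunigung a(t) = -24·t finden. Die Stammfunktion von der Beschleunigung, mit v(0) = 5, ergibt die Geschwindigkeit: v(t) = 5 - 12·t^2. Mit v(t) = 5 - 12·t^2 und Einsetzen von t = 1, finden wir v = -7.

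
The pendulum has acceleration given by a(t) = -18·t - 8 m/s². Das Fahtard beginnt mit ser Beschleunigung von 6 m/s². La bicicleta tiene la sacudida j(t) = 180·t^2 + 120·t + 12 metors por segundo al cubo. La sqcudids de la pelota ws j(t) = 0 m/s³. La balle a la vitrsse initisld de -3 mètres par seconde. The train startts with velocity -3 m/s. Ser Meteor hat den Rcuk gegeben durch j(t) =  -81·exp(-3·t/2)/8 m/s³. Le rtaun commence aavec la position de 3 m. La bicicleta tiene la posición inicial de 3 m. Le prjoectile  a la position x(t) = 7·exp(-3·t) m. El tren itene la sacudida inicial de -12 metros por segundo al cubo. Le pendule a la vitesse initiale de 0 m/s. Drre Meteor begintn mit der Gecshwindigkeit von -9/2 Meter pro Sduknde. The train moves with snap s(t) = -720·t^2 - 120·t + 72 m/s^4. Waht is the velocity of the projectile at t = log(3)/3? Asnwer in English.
We must differentiate our position equation x(t) = 7·exp(-3·t) 1 time. Differentiating position, we get velocity: v(t) = -21·exp(-3·t). From the given velocity equation v(t) = -21·exp(-3·t), we substitute t = log(3)/3 to get v = -7.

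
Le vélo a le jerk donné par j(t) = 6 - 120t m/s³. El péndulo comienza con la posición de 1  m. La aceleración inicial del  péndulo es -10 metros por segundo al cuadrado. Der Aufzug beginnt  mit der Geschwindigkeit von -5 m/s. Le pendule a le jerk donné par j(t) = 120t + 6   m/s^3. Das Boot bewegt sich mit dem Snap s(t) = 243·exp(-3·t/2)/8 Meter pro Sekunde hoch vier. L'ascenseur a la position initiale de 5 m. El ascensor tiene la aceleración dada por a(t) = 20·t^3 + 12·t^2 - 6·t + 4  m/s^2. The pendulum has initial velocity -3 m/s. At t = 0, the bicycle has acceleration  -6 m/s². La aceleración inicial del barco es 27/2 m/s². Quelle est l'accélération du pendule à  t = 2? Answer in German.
Wir müssen das Integral unserer Gleichung für den Ruck j(t) = 120·t + 6 1-mal finden. Durch Integration von dem Ruck und Verwendung der Anfangsbedingung a(0) = -10, erhalten wir a(t) = 60·t^2 + 6·t - 10. Mit a(t) = 60·t^2 + 6·t - 10 und Einsetzen von t = 2, finden wir a = 242.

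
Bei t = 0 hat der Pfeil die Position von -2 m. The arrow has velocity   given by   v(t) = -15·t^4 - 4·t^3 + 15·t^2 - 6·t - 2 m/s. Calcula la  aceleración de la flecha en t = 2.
Debemos derivar nuestra ecuación de la velocidad v(t) = -15·t^4 - 4·t^3 + 15·t^2 - 6·t - 2 1 vez. La derivada de la velocidad da la aceleración: a(t) = -60·t^3 - 12·t^2 + 30·t - 6. Usando a(t) = -60·t^3 - 12·t^2 + 30·t - 6 y sustituyendo t = 2, encontramos a = -474.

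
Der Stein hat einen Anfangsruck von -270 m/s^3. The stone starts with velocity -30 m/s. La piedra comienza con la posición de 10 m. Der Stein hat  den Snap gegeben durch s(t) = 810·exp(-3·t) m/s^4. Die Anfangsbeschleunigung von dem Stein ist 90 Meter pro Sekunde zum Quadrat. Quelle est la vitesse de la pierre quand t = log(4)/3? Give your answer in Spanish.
Para resolver esto, necesitamos tomar 3 integrales de nuestra ecuación del snap s(t) = 810·exp(-3·t). La integral del snap es la sacudida. Usando j(0) = -270, obtenemos j(t) = -270·exp(-3·t). La integral de la sacudida es la aceleración. Usando a(0) = 90, obtenemos a(t) = 90·exp(-3·t). La antiderivada de la aceleración, con v(0) = -30, da la velocidad: v(t) = -30·exp(-3·t). Tenemos la velocidad v(t) = -30·exp(-3·t). Sustituyendo t = log(4)/3: v(log(4)/3) = -15/2.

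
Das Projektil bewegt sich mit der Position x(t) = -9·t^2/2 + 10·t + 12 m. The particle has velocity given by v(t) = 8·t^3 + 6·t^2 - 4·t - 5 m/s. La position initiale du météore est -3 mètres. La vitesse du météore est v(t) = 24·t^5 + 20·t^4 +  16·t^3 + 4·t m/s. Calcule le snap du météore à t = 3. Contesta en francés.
En partant de la vitesse v(t) = 24·t^5 + 20·t^4 + 16·t^3 + 4·t, nous prenons 3 dérivées. En dérivant la vitesse, nous obtenons l'accélération: a(t) = 120·t^4 + 80·t^3 + 48·t^2 + 4. En prenant d/dt de a(t), nous trouvons j(t) = 480·t^3 + 240·t^2 + 96·t. En prenant d/dt de j(t), nous trouvons s(t) = 1440·t^2 + 480·t + 96. En utilisant s(t) = 1440·t^2 + 480·t + 96 et en substituant t = 3, nous trouvons s = 14496.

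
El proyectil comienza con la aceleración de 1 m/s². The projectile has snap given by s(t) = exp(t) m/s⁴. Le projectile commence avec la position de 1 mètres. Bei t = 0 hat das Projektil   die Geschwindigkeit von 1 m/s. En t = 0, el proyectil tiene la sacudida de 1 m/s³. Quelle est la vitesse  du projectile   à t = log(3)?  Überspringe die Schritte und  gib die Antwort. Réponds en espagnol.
La velocidad en t = log(3) es v = 3.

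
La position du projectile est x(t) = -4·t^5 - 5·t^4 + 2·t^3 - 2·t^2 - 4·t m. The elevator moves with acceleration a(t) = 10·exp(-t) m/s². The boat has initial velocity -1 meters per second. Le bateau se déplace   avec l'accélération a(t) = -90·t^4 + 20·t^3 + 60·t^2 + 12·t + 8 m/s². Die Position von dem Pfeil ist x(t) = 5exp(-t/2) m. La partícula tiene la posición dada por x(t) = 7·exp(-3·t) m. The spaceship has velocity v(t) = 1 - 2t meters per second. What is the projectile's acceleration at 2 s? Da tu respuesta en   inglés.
To solve this, we need to take 2 derivatives of our position equation x(t) = -4·t^5 - 5·t^4 + 2·t^3 - 2·t^2 - 4·t. Taking d/dt of x(t), we find v(t) = -20·t^4 - 20·t^3 + 6·t^2 - 4·t - 4. The derivative of velocity gives acceleration: a(t) = -80·t^3 - 60·t^2 + 12·t - 4. We have acceleration a(t) = -80·t^3 - 60·t^2 + 12·t - 4. Substituting t = 2: a(2) = -860.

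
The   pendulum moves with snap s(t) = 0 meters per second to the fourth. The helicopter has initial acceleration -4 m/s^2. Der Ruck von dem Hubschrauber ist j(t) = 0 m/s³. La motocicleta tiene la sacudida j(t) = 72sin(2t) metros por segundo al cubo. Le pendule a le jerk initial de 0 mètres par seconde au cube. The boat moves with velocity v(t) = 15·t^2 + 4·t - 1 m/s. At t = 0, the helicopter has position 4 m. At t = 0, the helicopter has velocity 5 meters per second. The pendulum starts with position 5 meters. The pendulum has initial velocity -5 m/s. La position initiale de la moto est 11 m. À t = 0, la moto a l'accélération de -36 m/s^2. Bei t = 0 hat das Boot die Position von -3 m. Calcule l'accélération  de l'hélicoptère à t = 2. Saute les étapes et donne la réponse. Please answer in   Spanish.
a(2) = -4.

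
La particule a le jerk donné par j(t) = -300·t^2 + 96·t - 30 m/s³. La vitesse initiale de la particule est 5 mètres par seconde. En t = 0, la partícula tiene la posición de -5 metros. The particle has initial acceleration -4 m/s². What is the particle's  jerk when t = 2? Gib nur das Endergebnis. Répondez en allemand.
Die Antwort ist -1038.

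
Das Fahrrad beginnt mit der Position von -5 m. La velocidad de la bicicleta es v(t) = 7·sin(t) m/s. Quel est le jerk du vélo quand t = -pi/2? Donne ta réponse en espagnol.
Para resolver esto, necesitamos tomar 2 derivadas de nuestra ecuación de la velocidad v(t) = 7·sin(t). Tomando d/dt de v(t), encontramos a(t) = 7·cos(t). Derivando la aceleración, obtenemos la sacudida: j(t) = -7·sin(t). Tenemos la sacudida j(t) = -7·sin(t). Sustituyendo t = -pi/2: j(-pi/2) = 7.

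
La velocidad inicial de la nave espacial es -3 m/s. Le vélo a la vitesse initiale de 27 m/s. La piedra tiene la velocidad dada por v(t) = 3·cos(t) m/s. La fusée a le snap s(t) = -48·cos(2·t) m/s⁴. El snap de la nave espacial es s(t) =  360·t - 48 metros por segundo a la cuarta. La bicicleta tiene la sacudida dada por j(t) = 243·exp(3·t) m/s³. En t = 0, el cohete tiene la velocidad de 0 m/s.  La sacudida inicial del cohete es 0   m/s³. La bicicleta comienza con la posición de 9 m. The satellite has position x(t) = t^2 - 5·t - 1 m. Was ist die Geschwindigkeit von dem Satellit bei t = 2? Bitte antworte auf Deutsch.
Um dies zu lösen, müssen wir 1 Ableitung unserer Gleichung für die Position x(t) = t^2 - 5·t - 1 nehmen. Durch Ableiten von der Position erhalten wir die Geschwindigkeit: v(t) = 2·t - 5. Wir haben die Geschwindigkeit v(t) = 2·t - 5. Durch Einsetzen von t = 2: v(2) = -1.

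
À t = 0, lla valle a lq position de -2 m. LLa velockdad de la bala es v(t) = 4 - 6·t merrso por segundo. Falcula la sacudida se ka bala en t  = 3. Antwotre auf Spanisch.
Partiendo de la velocidad v(t) = 4 - 6·t, tomamos 2 derivadas. Derivando la velocidad, obtenemos la aceleración: a(t) = -6. La derivada de la aceleración da la sacudida: j(t) = 0. De la ecuación de la sacudida j(t) = 0, sustituimos t = 3 para obtener j = 0.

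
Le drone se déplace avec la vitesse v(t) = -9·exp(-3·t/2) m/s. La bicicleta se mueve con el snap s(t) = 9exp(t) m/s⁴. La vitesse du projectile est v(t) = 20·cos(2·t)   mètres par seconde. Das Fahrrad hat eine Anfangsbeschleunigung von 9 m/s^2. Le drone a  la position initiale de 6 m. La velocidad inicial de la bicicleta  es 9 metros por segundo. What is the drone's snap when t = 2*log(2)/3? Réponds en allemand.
Ausgehend von der Geschwindigkeit v(t) = -9·exp(-3·t/2), nehmen wir 3 Ableitungen. Die Ableitung von der Geschwindigkeit ergibt die Beschleunigung: a(t) = 27·exp(-3·t/2)/2. Mit d/dt von a(t) finden wir j(t) = -81·exp(-3·t/2)/4. Durch Ableiten von dem Ruck erhalten wir den Snap: s(t) = 243·exp(-3·t/2)/8. Wir haben den Snap s(t) = 243·exp(-3·t/2)/8. Durch Einsetzen von t = 2*log(2)/3: s(2*log(2)/3) = 243/16.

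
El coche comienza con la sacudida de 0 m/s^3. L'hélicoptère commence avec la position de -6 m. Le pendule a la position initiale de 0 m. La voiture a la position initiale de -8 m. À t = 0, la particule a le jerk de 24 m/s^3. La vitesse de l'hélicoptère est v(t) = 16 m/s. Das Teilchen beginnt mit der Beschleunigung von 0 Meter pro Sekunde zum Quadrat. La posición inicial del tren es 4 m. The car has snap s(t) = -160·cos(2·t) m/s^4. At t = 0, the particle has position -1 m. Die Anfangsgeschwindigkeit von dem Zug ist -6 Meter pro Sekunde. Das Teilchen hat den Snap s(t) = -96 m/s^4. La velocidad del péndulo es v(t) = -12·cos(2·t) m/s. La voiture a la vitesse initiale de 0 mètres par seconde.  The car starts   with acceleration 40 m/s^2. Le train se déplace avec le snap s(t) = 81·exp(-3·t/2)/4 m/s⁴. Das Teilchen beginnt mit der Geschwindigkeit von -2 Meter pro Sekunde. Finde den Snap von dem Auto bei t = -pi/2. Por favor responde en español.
Tenemos el snap s(t) = -160·cos(2·t). Sustituyendo t = -pi/2: s(-pi/2) = 160.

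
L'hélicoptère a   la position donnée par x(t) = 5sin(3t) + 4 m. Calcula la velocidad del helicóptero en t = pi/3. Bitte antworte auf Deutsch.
Wir müssen unsere Gleichung für die Position x(t) = 5·sin(3·t) + 4 1-mal ableiten. Durch Ableiten von der Position erhalten wir die Geschwindigkeit: v(t) = 15·cos(3·t). Aus der Gleichung für die Geschwindigkeit v(t) = 15·cos(3·t), setzen wir t = pi/3 ein und erhalten v = -15.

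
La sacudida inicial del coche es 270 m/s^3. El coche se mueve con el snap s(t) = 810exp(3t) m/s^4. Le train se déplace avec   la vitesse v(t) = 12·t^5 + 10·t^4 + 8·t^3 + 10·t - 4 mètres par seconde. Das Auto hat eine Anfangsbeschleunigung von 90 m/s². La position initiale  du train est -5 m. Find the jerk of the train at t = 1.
We must differentiate our velocity equation v(t) = 12·t^5 + 10·t^4 + 8·t^3 + 10·t - 4 2 times. Differentiating velocity, we get acceleration: a(t) = 60·t^4 + 40·t^3 + 24·t^2 + 10. The derivative of acceleration gives jerk: j(t) = 240·t^3 + 120·t^2 + 48·t. We have jerk j(t) = 240·t^3 + 120·t^2 + 48·t. Substituting t = 1: j(1) = 408.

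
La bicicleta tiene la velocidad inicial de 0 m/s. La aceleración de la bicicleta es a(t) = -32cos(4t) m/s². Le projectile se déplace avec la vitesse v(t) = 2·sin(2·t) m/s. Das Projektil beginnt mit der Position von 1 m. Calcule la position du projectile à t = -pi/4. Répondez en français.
En partant de la vitesse v(t) = 2·sin(2·t), nous prenons 1 intégrale. La primitive de la vitesse est la position. En utilisant x(0) = 1, nous obtenons x(t) = 2 - cos(2·t). En utilisant x(t) = 2 - cos(2·t) et en substituant t = -pi/4, nous trouvons x = 2.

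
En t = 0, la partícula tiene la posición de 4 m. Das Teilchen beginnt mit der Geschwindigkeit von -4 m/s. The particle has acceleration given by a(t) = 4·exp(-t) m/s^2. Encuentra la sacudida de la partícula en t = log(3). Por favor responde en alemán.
Wir müssen unsere Gleichung für die Beschleunigung a(t) = 4·exp(-t) 1-mal ableiten. Die Ableitung von der Beschleunigung ergibt den Ruck: j(t) = -4·exp(-t). Mit j(t) = -4·exp(-t) und Einsetzen von t = log(3), finden wir j = -4/3.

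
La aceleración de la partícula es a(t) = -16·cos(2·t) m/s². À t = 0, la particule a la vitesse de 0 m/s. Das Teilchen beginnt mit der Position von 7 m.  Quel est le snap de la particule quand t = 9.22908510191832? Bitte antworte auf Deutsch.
Um dies zu lösen, müssen wir 2 Ableitungen unserer Gleichung für die Beschleunigung a(t) = -16·cos(2·t) nehmen. Mit d/dt von a(t) finden wir j(t) = 32·sin(2·t). Die Ableitung von dem Ruck ergibt den Snap: s(t) = 64·cos(2·t). Aus der Gleichung für den Snap s(t) = 64·cos(2·t), setzen wir t = 9.22908510191832 ein und erhalten s = 59.1604056446483.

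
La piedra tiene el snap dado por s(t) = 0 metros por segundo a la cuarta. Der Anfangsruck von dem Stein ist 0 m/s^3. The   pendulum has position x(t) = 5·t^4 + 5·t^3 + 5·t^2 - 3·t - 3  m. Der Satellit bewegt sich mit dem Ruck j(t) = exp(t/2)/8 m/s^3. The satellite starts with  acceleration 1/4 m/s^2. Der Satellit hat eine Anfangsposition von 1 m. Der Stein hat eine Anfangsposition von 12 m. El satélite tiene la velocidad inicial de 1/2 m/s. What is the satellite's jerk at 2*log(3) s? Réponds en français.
En utilisant j(t) = exp(t/2)/8 et en substituant t = 2*log(3), nous trouvons j = 3/8.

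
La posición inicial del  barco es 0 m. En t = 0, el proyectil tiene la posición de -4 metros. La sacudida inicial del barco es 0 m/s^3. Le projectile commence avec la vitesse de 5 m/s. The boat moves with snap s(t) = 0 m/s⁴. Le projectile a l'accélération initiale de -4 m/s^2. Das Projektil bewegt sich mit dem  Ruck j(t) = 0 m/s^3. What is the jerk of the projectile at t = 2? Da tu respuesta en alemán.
Wir haben den Ruck j(t) = 0. Durch Einsetzen von t = 2: j(2) = 0.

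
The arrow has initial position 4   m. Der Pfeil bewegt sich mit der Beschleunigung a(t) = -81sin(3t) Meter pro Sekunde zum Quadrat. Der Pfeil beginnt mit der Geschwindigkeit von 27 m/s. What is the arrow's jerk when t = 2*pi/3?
To solve this, we need to take 1 derivative of our acceleration equation a(t) = -81·sin(3·t). Taking d/dt of a(t), we find j(t) = -243·cos(3·t). Using j(t) = -243·cos(3·t) and substituting t = 2*pi/3, we find j = -243.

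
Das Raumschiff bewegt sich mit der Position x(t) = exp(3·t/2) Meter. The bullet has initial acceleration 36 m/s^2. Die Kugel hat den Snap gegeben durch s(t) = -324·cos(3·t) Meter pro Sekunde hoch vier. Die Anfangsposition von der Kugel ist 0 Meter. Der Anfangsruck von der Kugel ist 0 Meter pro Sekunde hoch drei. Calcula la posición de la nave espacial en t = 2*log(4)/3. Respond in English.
From the given position equation x(t) = exp(3·t/2), we substitute t = 2*log(4)/3 to get x = 4.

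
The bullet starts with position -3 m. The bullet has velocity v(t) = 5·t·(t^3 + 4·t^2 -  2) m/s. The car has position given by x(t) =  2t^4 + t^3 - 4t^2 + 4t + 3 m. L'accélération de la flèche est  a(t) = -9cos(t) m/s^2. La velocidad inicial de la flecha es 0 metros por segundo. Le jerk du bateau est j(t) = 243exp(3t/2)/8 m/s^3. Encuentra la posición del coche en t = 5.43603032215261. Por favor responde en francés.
En utilisant x(t) = 2·t^4 + t^3 - 4·t^2 + 4·t + 3 et en substituant t = 5.43603032215261, nous trouvons x = 1813.63474234555.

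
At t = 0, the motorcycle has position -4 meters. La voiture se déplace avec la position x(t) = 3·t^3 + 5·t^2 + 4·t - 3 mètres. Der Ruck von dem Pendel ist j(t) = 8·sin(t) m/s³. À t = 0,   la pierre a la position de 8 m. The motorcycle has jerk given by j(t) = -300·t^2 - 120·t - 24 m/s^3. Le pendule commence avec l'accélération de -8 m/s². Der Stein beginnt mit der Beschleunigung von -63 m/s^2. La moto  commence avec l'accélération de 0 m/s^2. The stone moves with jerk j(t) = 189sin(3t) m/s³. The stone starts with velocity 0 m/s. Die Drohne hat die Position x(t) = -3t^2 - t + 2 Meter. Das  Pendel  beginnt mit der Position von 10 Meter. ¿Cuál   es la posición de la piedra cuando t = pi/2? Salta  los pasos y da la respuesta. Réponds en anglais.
x(pi/2) = 1.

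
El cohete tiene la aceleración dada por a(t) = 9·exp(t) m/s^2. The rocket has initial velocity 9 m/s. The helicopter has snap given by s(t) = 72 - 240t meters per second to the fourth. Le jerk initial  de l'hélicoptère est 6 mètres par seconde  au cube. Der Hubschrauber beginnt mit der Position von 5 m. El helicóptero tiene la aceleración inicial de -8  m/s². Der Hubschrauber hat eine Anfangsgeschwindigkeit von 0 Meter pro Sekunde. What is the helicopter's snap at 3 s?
We have snap s(t) = 72 - 240·t. Substituting t = 3: s(3) = -648.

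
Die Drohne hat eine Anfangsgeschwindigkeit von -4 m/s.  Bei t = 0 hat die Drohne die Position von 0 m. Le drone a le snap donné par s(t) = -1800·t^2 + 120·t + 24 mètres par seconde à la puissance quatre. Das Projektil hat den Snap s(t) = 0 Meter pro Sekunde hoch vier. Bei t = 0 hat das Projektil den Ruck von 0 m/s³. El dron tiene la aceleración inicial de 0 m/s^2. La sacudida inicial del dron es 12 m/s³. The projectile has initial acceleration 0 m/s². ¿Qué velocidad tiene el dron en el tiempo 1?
Debemos encontrar la antiderivada de nuestra ecuación del snap s(t) = -1800·t^2 + 120·t + 24 3 veces. La integral del snap es la sacudida. Usando j(0) = 12, obtenemos j(t) = -600·t^3 + 60·t^2 + 24·t + 12. La antiderivada de la sacudida es la aceleración. Usando a(0) = 0, obtenemos a(t) = 2·t·(-75·t^3 + 10·t^2 + 6·t + 6). Tomando ∫a(t)dt y aplicando v(0) = -4, encontramos v(t) = -30·t^5 + 5·t^4 + 4·t^3 + 6·t^2 - 4. De la ecuación de la velocidad v(t) = -30·t^5 + 5·t^4 + 4·t^3 + 6·t^2 - 4, sustituimos t = 1 para obtener v = -19.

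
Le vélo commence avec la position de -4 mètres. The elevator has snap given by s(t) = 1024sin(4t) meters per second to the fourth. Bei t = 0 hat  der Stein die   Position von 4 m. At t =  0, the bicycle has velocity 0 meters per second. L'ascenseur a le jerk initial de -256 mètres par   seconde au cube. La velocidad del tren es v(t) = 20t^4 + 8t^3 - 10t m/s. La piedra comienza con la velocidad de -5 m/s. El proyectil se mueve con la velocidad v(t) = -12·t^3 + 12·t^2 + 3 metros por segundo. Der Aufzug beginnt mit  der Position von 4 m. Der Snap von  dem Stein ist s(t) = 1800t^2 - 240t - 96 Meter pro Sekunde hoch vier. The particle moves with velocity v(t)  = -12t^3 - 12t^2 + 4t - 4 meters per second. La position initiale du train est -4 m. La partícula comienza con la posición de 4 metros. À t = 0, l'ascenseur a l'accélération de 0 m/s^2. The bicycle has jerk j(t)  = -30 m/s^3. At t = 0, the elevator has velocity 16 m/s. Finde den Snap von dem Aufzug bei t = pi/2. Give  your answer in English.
Using s(t) = 1024·sin(4·t) and substituting t = pi/2, we find s = 0.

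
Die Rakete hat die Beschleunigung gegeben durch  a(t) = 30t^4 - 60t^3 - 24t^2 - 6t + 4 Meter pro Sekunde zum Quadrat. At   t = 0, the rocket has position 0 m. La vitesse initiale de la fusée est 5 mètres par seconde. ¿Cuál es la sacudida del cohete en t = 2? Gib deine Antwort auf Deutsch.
Um dies zu lösen, müssen wir 1 Ableitung unserer Gleichung für die Beschleunigung a(t) = 30·t^4 - 60·t^3 - 24·t^2 - 6·t + 4 nehmen. Mit d/dt von a(t) finden wir j(t) = 120·t^3 - 180·t^2 - 48·t - 6. Wir haben den Ruck j(t) = 120·t^3 - 180·t^2 - 48·t - 6. Durch Einsetzen von t = 2: j(2) = 138.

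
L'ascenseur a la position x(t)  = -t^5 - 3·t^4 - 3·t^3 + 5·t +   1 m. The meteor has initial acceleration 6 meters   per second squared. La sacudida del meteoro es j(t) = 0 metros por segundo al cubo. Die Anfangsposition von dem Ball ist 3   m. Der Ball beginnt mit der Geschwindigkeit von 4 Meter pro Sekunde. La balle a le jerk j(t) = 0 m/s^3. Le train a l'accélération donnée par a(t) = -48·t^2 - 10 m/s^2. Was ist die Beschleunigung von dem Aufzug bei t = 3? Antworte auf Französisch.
En partant de la position x(t) = -t^5 - 3·t^4 - 3·t^3 + 5·t + 1, nous prenons 2 dérivées. En dérivant la position, nous obtenons la vitesse: v(t) = -5·t^4 - 12·t^3 - 9·t^2 + 5. La dérivée de la vitesse donne l'accélération: a(t) = -20·t^3 - 36·t^2 - 18·t. Nous avons l'accélération a(t) = -20·t^3 - 36·t^2 - 18·t. En substituant t = 3: a(3) = -918.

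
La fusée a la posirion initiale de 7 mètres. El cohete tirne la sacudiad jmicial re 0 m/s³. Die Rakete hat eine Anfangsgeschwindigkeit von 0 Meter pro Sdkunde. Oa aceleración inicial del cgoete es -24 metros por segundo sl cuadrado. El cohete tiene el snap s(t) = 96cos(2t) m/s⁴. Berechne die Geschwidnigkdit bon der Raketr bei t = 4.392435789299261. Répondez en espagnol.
Necesitamos integrar nuestra ecuación del snap s(t) = 96·cos(2·t) 3 veces. Integrando el snap y usando la condición inicial j(0) = 0, obtenemos j(t) = 48·sin(2·t). La antiderivada de la sacudida es la aceleración. Usando a(0) = -24, obtenemos a(t) = -24·cos(2·t). La antiderivada de la aceleración es la velocidad. Usando v(0) = 0, obtenemos v(t) = -12·sin(2·t). Usando v(t) = -12·sin(2·t) y sustituyendo t = 4.392435789299261, encontramos v = -7.16544417938261.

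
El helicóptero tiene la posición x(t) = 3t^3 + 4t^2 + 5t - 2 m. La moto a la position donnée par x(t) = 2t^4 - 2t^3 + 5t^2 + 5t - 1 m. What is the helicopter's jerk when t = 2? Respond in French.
Nous devons dériver notre équation de la position x(t) = 3·t^3 + 4·t^2 + 5·t - 2 3 fois. En prenant d/dt de x(t), nous trouvons v(t) = 9·t^2 + 8·t + 5. En prenant d/dt de v(t), nous trouvons a(t) = 18·t + 8. En dérivant l'accélération, nous obtenons le jerk: j(t) = 18. Nous avons le jerk j(t) = 18. En substituant t = 2: j(2) = 18.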